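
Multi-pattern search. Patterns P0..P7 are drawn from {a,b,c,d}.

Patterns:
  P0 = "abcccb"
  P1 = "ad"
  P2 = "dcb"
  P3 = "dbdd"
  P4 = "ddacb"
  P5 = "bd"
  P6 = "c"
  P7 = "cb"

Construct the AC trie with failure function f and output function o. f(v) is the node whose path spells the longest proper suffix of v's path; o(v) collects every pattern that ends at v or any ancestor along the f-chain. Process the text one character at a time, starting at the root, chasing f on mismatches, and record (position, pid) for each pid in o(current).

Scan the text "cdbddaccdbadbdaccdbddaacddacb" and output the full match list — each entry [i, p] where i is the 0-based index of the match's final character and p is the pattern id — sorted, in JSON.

Build:
Trie nodes:
  n0 'ε': a→1 b→18 c→20 d→8
  n1 'a': b→2 d→7
  n2 'ab': c→3
  n3 'abc': c→4
  n4 'abcc': c→5
  n5 'abccc': b→6
  n6 'abcccb': ·  [P0 ends]
  n7 'ad': ·  [P1 ends]
  n8 'd': b→11 c→9 d→14
  n9 'dc': b→10
  n10 'dcb': ·  [P2 ends]
  n11 'db': d→12
  n12 'dbd': d→13
  n13 'dbdd': ·  [P3 ends]
  n14 'dd': a→15
  n15 'dda': c→16
  n16 'ddac': b→17
  n17 'ddacb': ·  [P4 ends]
  n18 'b': d→19
  n19 'bd': ·  [P5 ends]
  n20 'c': b→21  [P6 ends]
  n21 'cb': ·  [P7 ends]

BFS fail/out derivation:
  n1('a'): parent n0 fail=0; on 'a' 0 → fail=0;  out ∅∪∅=∅
  n8('d'): parent n0 fail=0; on 'd' 0 → fail=0;  out ∅∪∅=∅
  n18('b'): parent n0 fail=0; on 'b' 0 → fail=0;  out ∅∪∅=∅
  n20('c'): parent n0 fail=0; on 'c' 0 → fail=0;  out {6}∪∅={6}
  n2('ab'): parent n1 fail=0; on 'b' 0 → fail=18;  out ∅∪∅=∅
  n7('ad'): parent n1 fail=0; on 'd' 0 → fail=8;  out {1}∪∅={1}
  n9('dc'): parent n8 fail=0; on 'c' 0 → fail=20;  out ∅∪{6}={6}
  n11('db'): parent n8 fail=0; on 'b' 0 → fail=18;  out ∅∪∅=∅
  n14('dd'): parent n8 fail=0; on 'd' 0 → fail=8;  out ∅∪∅=∅
  n19('bd'): parent n18 fail=0; on 'd' 0 → fail=8;  out {5}∪∅={5}
  n21('cb'): parent n20 fail=0; on 'b' 0 → fail=18;  out {7}∪∅={7}
  n3('abc'): parent n2 fail=18; on 'c' 18→0 → fail=20;  out ∅∪{6}={6}
  n10('dcb'): parent n9 fail=20; on 'b' 20 → fail=21;  out {2}∪{7}={2,7}
  n12('dbd'): parent n11 fail=18; on 'd' 18 → fail=19;  out ∅∪{5}={5}
  n15('dda'): parent n14 fail=8; on 'a' 8→0 → fail=1;  out ∅∪∅=∅
  n4('abcc'): parent n3 fail=20; on 'c' 20→0 → fail=20;  out ∅∪{6}={6}
  n13('dbdd'): parent n12 fail=19; on 'd' 19→8 → fail=14;  out {3}∪∅={3}
  n16('ddac'): parent n15 fail=1; on 'c' 1→0 → fail=20;  out ∅∪{6}={6}
  n5('abccc'): parent n4 fail=20; on 'c' 20→0 → fail=20;  out ∅∪{6}={6}
  n17('ddacb'): parent n16 fail=20; on 'b' 20 → fail=21;  out {4}∪{7}={4,7}
  n6('abcccb'): parent n5 fail=20; on 'b' 20 → fail=21;  out {0}∪{7}={0,7}

Scan:
[0] read 'c'  n0⇒n20  ** P6@[0:0]
[1] read 'd'  n20⇒n8 (fail-walked)
[2] read 'b'  n8⇒n11
[3] read 'd'  n11⇒n12  ** P5@[2:3]
[4] read 'd'  n12⇒n13  ** P3@[1:4]
[5] read 'a'  n13⇒n15 (fail-walked)
[6] read 'c'  n15⇒n16  ** P6@[6:6]
[7] read 'c'  n16⇒n20 (fail-walked)  ** P6@[7:7]
[8] read 'd'  n20⇒n8 (fail-walked)
[9] read 'b'  n8⇒n11
[10] read 'a'  n11⇒n1 (fail-walked)
[11] read 'd'  n1⇒n7  ** P1@[10:11]
[12] read 'b'  n7⇒n11 (fail-walked)
[13] read 'd'  n11⇒n12  ** P5@[12:13]
[14] read 'a'  n12⇒n1 (fail-walked)
[15] read 'c'  n1⇒n20 (fail-walked)  ** P6@[15:15]
[16] read 'c'  n20⇒n20 (fail-walked)  ** P6@[16:16]
[17] read 'd'  n20⇒n8 (fail-walked)
[18] read 'b'  n8⇒n11
[19] read 'd'  n11⇒n12  ** P5@[18:19]
[20] read 'd'  n12⇒n13  ** P3@[17:20]
[21] read 'a'  n13⇒n15 (fail-walked)
[22] read 'a'  n15⇒n1 (fail-walked)
[23] read 'c'  n1⇒n20 (fail-walked)  ** P6@[23:23]
[24] read 'd'  n20⇒n8 (fail-walked)
[25] read 'd'  n8⇒n14
[26] read 'a'  n14⇒n15
[27] read 'c'  n15⇒n16  ** P6@[27:27]
[28] read 'b'  n16⇒n17  ** P4@[24:28],P7@[27:28]

Matches: [[0,6],[3,5],[4,3],[6,6],[7,6],[11,1],[13,5],[15,6],[16,6],[19,5],[20,3],[23,6],[27,6],[28,4],[28,7]]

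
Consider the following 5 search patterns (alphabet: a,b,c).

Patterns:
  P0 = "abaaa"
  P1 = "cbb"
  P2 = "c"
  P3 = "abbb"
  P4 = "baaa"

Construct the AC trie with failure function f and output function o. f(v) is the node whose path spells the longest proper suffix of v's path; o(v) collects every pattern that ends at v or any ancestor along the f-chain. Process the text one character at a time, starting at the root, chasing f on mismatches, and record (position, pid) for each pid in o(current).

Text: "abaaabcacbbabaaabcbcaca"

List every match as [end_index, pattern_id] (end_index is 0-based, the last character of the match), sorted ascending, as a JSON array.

Construct AC machine:
Trie (insert patterns):
  0='ε' goto a→1 b→11 c→6
  1='a' goto b→2
  2='ab' goto a→3 b→9
  3='aba' goto a→4
  4='abaa' goto a→5
  5='abaaa' goto ·  [P0 ends]
  6='c' goto b→7  [P2 ends]
  7='cb' goto b→8
  8='cbb' goto ·  [P1 ends]
  9='abb' goto b→10
  10='abbb' goto ·  [P3 ends]
  11='b' goto a→12
  12='ba' goto a→13
  13='baa' goto a→14
  14='baaa' goto ·  [P4 ends]

BFS fail/out derivation:
  fail(1) 'a': from fail(0)=0 chase 'a': 0 ⇒ 0;  out=∅∪out(0)=∅
  fail(6) 'c': from fail(0)=0 chase 'c': 0 ⇒ 0;  out={2}∪out(0)={2}
  fail(11) 'b': from fail(0)=0 chase 'b': 0 ⇒ 0;  out=∅∪out(0)=∅
  fail(2) 'ab': from fail(1)=0 chase 'b': 0 ⇒ 11;  out=∅∪out(11)=∅
  fail(7) 'cb': from fail(6)=0 chase 'b': 0 ⇒ 11;  out=∅∪out(11)=∅
  fail(12) 'ba': from fail(11)=0 chase 'a': 0 ⇒ 1;  out=∅∪out(1)=∅
  fail(3) 'aba': from fail(2)=11 chase 'a': 11 ⇒ 12;  out=∅∪out(12)=∅
  fail(8) 'cbb': from fail(7)=11 chase 'b': 11→0 ⇒ 11;  out={1}∪out(11)={1}
  fail(9) 'abb': from fail(2)=11 chase 'b': 11→0 ⇒ 11;  out=∅∪out(11)=∅
  fail(13) 'baa': from fail(12)=1 chase 'a': 1→0 ⇒ 1;  out=∅∪out(1)=∅
  fail(4) 'abaa': from fail(3)=12 chase 'a': 12 ⇒ 13;  out=∅∪out(13)=∅
  fail(10) 'abbb': from fail(9)=11 chase 'b': 11→0 ⇒ 11;  out={3}∪out(11)={3}
  fail(14) 'baaa': from fail(13)=1 chase 'a': 1→0 ⇒ 1;  out={4}∪out(1)={4}
  fail(5) 'abaaa': from fail(4)=13 chase 'a': 13 ⇒ 14;  out={0}∪out(14)={0,4}

Text stream:
pos 0 'a': at 1
pos 1 'b': at 2
pos 2 'a': at 3
pos 3 'a': at 4
pos 4 'a': at 5  → match P0@[0:4],P4@[1:4]
pos 5 'b': at 2 (fail-walked)
pos 6 'c': at 6 (fail-walked)  → match P2@[6:6]
pos 7 'a': at 1 (fail-walked)
pos 8 'c': at 6 (fail-walked)  → match P2@[8:8]
pos 9 'b': at 7
pos 10 'b': at 8  → match P1@[8:10]
pos 11 'a': at 12 (fail-walked)
pos 12 'b': at 2 (fail-walked)
pos 13 'a': at 3
pos 14 'a': at 4
pos 15 'a': at 5  → match P0@[11:15],P4@[12:15]
pos 16 'b': at 2 (fail-walked)
pos 17 'c': at 6 (fail-walked)  → match P2@[17:17]
pos 18 'b': at 7
pos 19 'c': at 6 (fail-walked)  → match P2@[19:19]
pos 20 'a': at 1 (fail-walked)
pos 21 'c': at 6 (fail-walked)  → match P2@[21:21]
pos 22 'a': at 1 (fail-walked)

Matches: [[4,0],[4,4],[6,2],[8,2],[10,1],[15,0],[15,4],[17,2],[19,2],[21,2]]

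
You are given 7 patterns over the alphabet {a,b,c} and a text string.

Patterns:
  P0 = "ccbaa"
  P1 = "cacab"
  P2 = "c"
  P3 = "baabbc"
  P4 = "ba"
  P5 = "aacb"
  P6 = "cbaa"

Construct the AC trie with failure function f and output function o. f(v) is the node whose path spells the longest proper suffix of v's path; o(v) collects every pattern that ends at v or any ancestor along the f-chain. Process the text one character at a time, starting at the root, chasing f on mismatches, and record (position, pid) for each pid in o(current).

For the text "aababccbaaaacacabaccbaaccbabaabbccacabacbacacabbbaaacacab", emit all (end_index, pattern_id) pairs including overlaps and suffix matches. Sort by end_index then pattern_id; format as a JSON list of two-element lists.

Build:
Trie nodes:
  n0 'ε': a→16 b→10 c→1
  n1 'c': a→6 b→20 c→2  [P2 ends]
  n2 'cc': b→3
  n3 'ccb': a→4
  n4 'ccba': a→5
  n5 'ccbaa': ·  [P0 ends]
  n6 'ca': c→7
  n7 'cac': a→8
  n8 'caca': b→9
  n9 'cacab': ·  [P1 ends]
  n10 'b': a→11
  n11 'ba': a→12  [P4 ends]
  n12 'baa': b→13
  n13 'baab': b→14
  n14 'baabb': c→15
  n15 'baabbc': ·  [P3 ends]
  n16 'a': a→17
  n17 'aa': c→18
  n18 'aac': b→19
  n19 'aacb': ·  [P5 ends]
  n20 'cb': a→21
  n21 'cba': a→22
  n22 'cbaa': ·  [P6 ends]

BFS fail/out derivation:
  n1('c'): parent n0 fail=0; on 'c' 0 → fail=0;  out {2}∪∅={2}
  n10('b'): parent n0 fail=0; on 'b' 0 → fail=0;  out ∅∪∅=∅
  n16('a'): parent n0 fail=0; on 'a' 0 → fail=0;  out ∅∪∅=∅
  n2('cc'): parent n1 fail=0; on 'c' 0 → fail=1;  out ∅∪{2}={2}
  n6('ca'): parent n1 fail=0; on 'a' 0 → fail=16;  out ∅∪∅=∅
  n11('ba'): parent n10 fail=0; on 'a' 0 → fail=16;  out {4}∪∅={4}
  n17('aa'): parent n16 fail=0; on 'a' 0 → fail=16;  out ∅∪∅=∅
  n20('cb'): parent n1 fail=0; on 'b' 0 → fail=10;  out ∅∪∅=∅
  n3('ccb'): parent n2 fail=1; on 'b' 1 → fail=20;  out ∅∪∅=∅
  n7('cac'): parent n6 fail=16; on 'c' 16→0 → fail=1;  out ∅∪{2}={2}
  n12('baa'): parent n11 fail=16; on 'a' 16 → fail=17;  out ∅∪∅=∅
  n18('aac'): parent n17 fail=16; on 'c' 16→0 → fail=1;  out ∅∪{2}={2}
  n21('cba'): parent n20 fail=10; on 'a' 10 → fail=11;  out ∅∪{4}={4}
  n4('ccba'): parent n3 fail=20; on 'a' 20 → fail=21;  out ∅∪{4}={4}
  n8('caca'): parent n7 fail=1; on 'a' 1 → fail=6;  out ∅∪∅=∅
  n13('baab'): parent n12 fail=17; on 'b' 17→16→0 → fail=10;  out ∅∪∅=∅
  n19('aacb'): parent n18 fail=1; on 'b' 1 → fail=20;  out {5}∪∅={5}
  n22('cbaa'): parent n21 fail=11; on 'a' 11 → fail=12;  out {6}∪∅={6}
  n5('ccbaa'): parent n4 fail=21; on 'a' 21 → fail=22;  out {0}∪{6}={0,6}
  n9('cacab'): parent n8 fail=6; on 'b' 6→16→0 → fail=10;  out {1}∪∅={1}
  n14('baabb'): parent n13 fail=10; on 'b' 10→0 → fail=10;  out ∅∪∅=∅
  n15('baabbc'): parent n14 fail=10; on 'c' 10→0 → fail=1;  out {3}∪{2}={2,3}

Run:
[0] read 'a'  n0⇒n16
[1] read 'a'  n16⇒n17
[2] read 'b'  n17⇒n10 ·f
[3] read 'a'  n10⇒n11  → match P4@[2:3]
[4] read 'b'  n11⇒n10 ·f
[5] read 'c'  n10⇒n1 ·f  → match P2@[5:5]
[6] read 'c'  n1⇒n2  → match P2@[6:6]
[7] read 'b'  n2⇒n3
[8] read 'a'  n3⇒n4  → match P4@[7:8]
[9] read 'a'  n4⇒n5  → match P0@[5:9],P6@[6:9]
[10] read 'a'  n5⇒n17 ·f
[11] read 'a'  n17⇒n17 ·f
[12] read 'c'  n17⇒n18  → match P2@[12:12]
[13] read 'a'  n18⇒n6 ·f
[14] read 'c'  n6⇒n7  → match P2@[14:14]
[15] read 'a'  n7⇒n8
[16] read 'b'  n8⇒n9  → match P1@[12:16]
[17] read 'a'  n9⇒n11 ·f  → match P4@[16:17]
[18] read 'c'  n11⇒n1 ·f  → match P2@[18:18]
[19] read 'c'  n1⇒n2  → match P2@[19:19]
[20] read 'b'  n2⇒n3
[21] read 'a'  n3⇒n4  → match P4@[20:21]
[22] read 'a'  n4⇒n5  → match P0@[18:22],P6@[19:22]
[23] read 'c'  n5⇒n18 ·f  → match P2@[23:23]
[24] read 'c'  n18⇒n2 ·f  → match P2@[24:24]
[25] read 'b'  n2⇒n3
[26] read 'a'  n3⇒n4  → match P4@[25:26]
[27] read 'b'  n4⇒n10 ·f
[28] read 'a'  n10⇒n11  → match P4@[27:28]
[29] read 'a'  n11⇒n12
[30] read 'b'  n12⇒n13
[31] read 'b'  n13⇒n14
[32] read 'c'  n14⇒n15  → match P2@[32:32],P3@[27:32]
[33] read 'c'  n15⇒n2 ·f  → match P2@[33:33]
[34] read 'a'  n2⇒n6 ·f
[35] read 'c'  n6⇒n7  → match P2@[35:35]
[36] read 'a'  n7⇒n8
[37] read 'b'  n8⇒n9  → match P1@[33:37]
[38] read 'a'  n9⇒n11 ·f  → match P4@[37:38]
[39] read 'c'  n11⇒n1 ·f  → match P2@[39:39]
[40] read 'b'  n1⇒n20
[41] read 'a'  n20⇒n21  → match P4@[40:41]
[42] read 'c'  n21⇒n1 ·f  → match P2@[42:42]
[43] read 'a'  n1⇒n6
[44] read 'c'  n6⇒n7  → match P2@[44:44]
[45] read 'a'  n7⇒n8
[46] read 'b'  n8⇒n9  → match P1@[42:46]
[47] read 'b'  n9⇒n10 ·f
[48] read 'b'  n10⇒n10 ·f
[49] read 'a'  n10⇒n11  → match P4@[48:49]
[50] read 'a'  n11⇒n12
[51] read 'a'  n12⇒n17 ·f
[52] read 'c'  n17⇒n18  → match P2@[52:52]
[53] read 'a'  n18⇒n6 ·f
[54] read 'c'  n6⇒n7  → match P2@[54:54]
[55] read 'a'  n7⇒n8
[56] read 'b'  n8⇒n9  → match P1@[52:56]

Matches: [[3,4],[5,2],[6,2],[8,4],[9,0],[9,6],[12,2],[14,2],[16,1],[17,4],[18,2],[19,2],[21,4],[22,0],[22,6],[23,2],[24,2],[26,4],[28,4],[32,2],[32,3],[33,2],[35,2],[37,1],[38,4],[39,2],[41,4],[42,2],[44,2],[46,1],[49,4],[52,2],[54,2],[56,1]]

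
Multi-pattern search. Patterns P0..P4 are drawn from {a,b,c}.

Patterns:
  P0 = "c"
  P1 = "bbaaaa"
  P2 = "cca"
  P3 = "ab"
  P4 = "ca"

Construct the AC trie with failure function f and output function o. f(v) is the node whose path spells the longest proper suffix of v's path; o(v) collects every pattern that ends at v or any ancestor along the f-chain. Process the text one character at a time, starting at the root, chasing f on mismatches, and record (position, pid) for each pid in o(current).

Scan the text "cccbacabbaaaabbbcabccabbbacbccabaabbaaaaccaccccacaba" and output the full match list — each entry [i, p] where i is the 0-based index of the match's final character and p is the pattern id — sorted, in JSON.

Build:
Trie nodes:
  n0 'ε': a→10 b→2 c→1
  n1 'c': a→12 c→8  [P0 ends]
  n2 'b': b→3
  n3 'bb': a→4
  n4 'bba': a→5
  n5 'bbaa': a→6
  n6 'bbaaa': a→7
  n7 'bbaaaa': ·  [P1 ends]
  n8 'cc': a→9
  n9 'cca': ·  [P2 ends]
  n10 'a': b→11
  n11 'ab': ·  [P3 ends]
  n12 'ca': ·  [P4 ends]

BFS fail/out derivation:
  n1('c'): parent n0 fail=0; on 'c' 0 → fail=0;  out {0}∪∅={0}
  n2('b'): parent n0 fail=0; on 'b' 0 → fail=0;  out ∅∪∅=∅
  n10('a'): parent n0 fail=0; on 'a' 0 → fail=0;  out ∅∪∅=∅
  n3('bb'): parent n2 fail=0; on 'b' 0 → fail=2;  out ∅∪∅=∅
  n8('cc'): parent n1 fail=0; on 'c' 0 → fail=1;  out ∅∪{0}={0}
  n11('ab'): parent n10 fail=0; on 'b' 0 → fail=2;  out {3}∪∅={3}
  n12('ca'): parent n1 fail=0; on 'a' 0 → fail=10;  out {4}∪∅={4}
  n4('bba'): parent n3 fail=2; on 'a' 2→0 → fail=10;  out ∅∪∅=∅
  n9('cca'): parent n8 fail=1; on 'a' 1 → fail=12;  out {2}∪{4}={2,4}
  n5('bbaa'): parent n4 fail=10; on 'a' 10→0 → fail=10;  out ∅∪∅=∅
  n6('bbaaa'): parent n5 fail=10; on 'a' 10→0 → fail=10;  out ∅∪∅=∅
  n7('bbaaaa'): parent n6 fail=10; on 'a' 10→0 → fail=10;  out {1}∪∅={1}

Text stream:
i=0 'c': node 0→1  emit P0@[0:0]
i=1 'c': node 1→8  emit P0@[1:1]
i=2 'c': node 8→8 (fail-walked)  emit P0@[2:2]
i=3 'b': node 8→2 (fail-walked)
i=4 'a': node 2→10 (fail-walked)
i=5 'c': node 10→1 (fail-walked)  emit P0@[5:5]
i=6 'a': node 1→12  emit P4@[5:6]
i=7 'b': node 12→11 (fail-walked)  emit P3@[6:7]
i=8 'b': node 11→3 (fail-walked)
i=9 'a': node 3→4
i=10 'a': node 4→5
i=11 'a': node 5→6
i=12 'a': node 6→7  emit P1@[7:12]
i=13 'b': node 7→11 (fail-walked)  emit P3@[12:13]
i=14 'b': node 11→3 (fail-walked)
i=15 'b': node 3→3 (fail-walked)
i=16 'c': node 3→1 (fail-walked)  emit P0@[16:16]
i=17 'a': node 1→12  emit P4@[16:17]
i=18 'b': node 12→11 (fail-walked)  emit P3@[17:18]
i=19 'c': node 11→1 (fail-walked)  emit P0@[19:19]
i=20 'c': node 1→8  emit P0@[20:20]
i=21 'a': node 8→9  emit P2@[19:21],P4@[20:21]
i=22 'b': node 9→11 (fail-walked)  emit P3@[21:22]
i=23 'b': node 11→3 (fail-walked)
i=24 'b': node 3→3 (fail-walked)
i=25 'a': node 3→4
i=26 'c': node 4→1 (fail-walked)  emit P0@[26:26]
i=27 'b': node 1→2 (fail-walked)
i=28 'c': node 2→1 (fail-walked)  emit P0@[28:28]
i=29 'c': node 1→8  emit P0@[29:29]
i=30 'a': node 8→9  emit P2@[28:30],P4@[29:30]
i=31 'b': node 9→11 (fail-walked)  emit P3@[30:31]
i=32 'a': node 11→10 (fail-walked)
i=33 'a': node 10→10 (fail-walked)
i=34 'b': node 10→11  emit P3@[33:34]
i=35 'b': node 11→3 (fail-walked)
i=36 'a': node 3→4
i=37 'a': node 4→5
i=38 'a': node 5→6
i=39 'a': node 6→7  emit P1@[34:39]
i=40 'c': node 7→1 (fail-walked)  emit P0@[40:40]
i=41 'c': node 1→8  emit P0@[41:41]
i=42 'a': node 8→9  emit P2@[40:42],P4@[41:42]
i=43 'c': node 9→1 (fail-walked)  emit P0@[43:43]
i=44 'c': node 1→8  emit P0@[44:44]
i=45 'c': node 8→8 (fail-walked)  emit P0@[45:45]
i=46 'c': node 8→8 (fail-walked)  emit P0@[46:46]
i=47 'a': node 8→9  emit P2@[45:47],P4@[46:47]
i=48 'c': node 9→1 (fail-walked)  emit P0@[48:48]
i=49 'a': node 1→12  emit P4@[48:49]
i=50 'b': node 12→11 (fail-walked)  emit P3@[49:50]
i=51 'a': node 11→10 (fail-walked)

All matches (sorted): [[0,0],[1,0],[2,0],[5,0],[6,4],[7,3],[12,1],[13,3],[16,0],[17,4],[18,3],[19,0],[20,0],[21,2],[21,4],[22,3],[26,0],[28,0],[29,0],[30,2],[30,4],[31,3],[34,3],[39,1],[40,0],[41,0],[42,2],[42,4],[43,0],[44,0],[45,0],[46,0],[47,2],[47,4],[48,0],[49,4],[50,3]]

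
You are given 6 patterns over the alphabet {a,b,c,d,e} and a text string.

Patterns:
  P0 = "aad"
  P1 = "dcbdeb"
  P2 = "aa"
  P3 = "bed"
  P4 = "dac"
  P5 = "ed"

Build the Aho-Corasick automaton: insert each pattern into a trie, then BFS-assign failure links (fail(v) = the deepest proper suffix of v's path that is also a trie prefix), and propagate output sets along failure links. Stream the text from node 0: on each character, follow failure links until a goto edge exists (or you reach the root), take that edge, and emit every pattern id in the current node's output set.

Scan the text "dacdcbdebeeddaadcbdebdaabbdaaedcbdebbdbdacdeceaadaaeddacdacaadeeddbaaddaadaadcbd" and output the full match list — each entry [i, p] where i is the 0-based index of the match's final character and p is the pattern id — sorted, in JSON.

Build:
Trie nodes:
  0='ε' goto a→1 b→10 d→4 e→15
  1='a' goto a→2
  2='aa' goto d→3  [P2 ends]
  3='aad' goto ·  [P0 ends]
  4='d' goto a→13 c→5
  5='dc' goto b→6
  6='dcb' goto d→7
  7='dcbd' goto e→8
  8='dcbde' goto b→9
  9='dcbdeb' goto ·  [P1 ends]
  10='b' goto e→11
  11='be' goto d→12
  12='bed' goto ·  [P3 ends]
  13='da' goto c→14
  14='dac' goto ·  [P4 ends]
  15='e' goto d→16
  16='ed' goto ·  [P5 ends]

Failure links (BFS by depth):
  fail(1) 'a': from fail(0)=0 chase 'a': 0 ⇒ 0;  out=∅∪out(0)=∅
  fail(4) 'd': from fail(0)=0 chase 'd': 0 ⇒ 0;  out=∅∪out(0)=∅
  fail(10) 'b': from fail(0)=0 chase 'b': 0 ⇒ 0;  out=∅∪out(0)=∅
  fail(15) 'e': from fail(0)=0 chase 'e': 0 ⇒ 0;  out=∅∪out(0)=∅
  fail(2) 'aa': from fail(1)=0 chase 'a': 0 ⇒ 1;  out={2}∪out(1)={2}
  fail(5) 'dc': from fail(4)=0 chase 'c': 0 ⇒ 0;  out=∅∪out(0)=∅
  fail(11) 'be': from fail(10)=0 chase 'e': 0 ⇒ 15;  out=∅∪out(15)=∅
  fail(13) 'da': from fail(4)=0 chase 'a': 0 ⇒ 1;  out=∅∪out(1)=∅
  fail(16) 'ed': from fail(15)=0 chase 'd': 0 ⇒ 4;  out={5}∪out(4)={5}
  fail(3) 'aad': from fail(2)=1 chase 'd': 1→0 ⇒ 4;  out={0}∪out(4)={0}
  fail(6) 'dcb': from fail(5)=0 chase 'b': 0 ⇒ 10;  out=∅∪out(10)=∅
  fail(12) 'bed': from fail(11)=15 chase 'd': 15 ⇒ 16;  out={3}∪out(16)={3,5}
  fail(14) 'dac': from fail(13)=1 chase 'c': 1→0 ⇒ 0;  out={4}∪out(0)={4}
  fail(7) 'dcbd': from fail(6)=10 chase 'd': 10→0 ⇒ 4;  out=∅∪out(4)=∅
  fail(8) 'dcbde': from fail(7)=4 chase 'e': 4→0 ⇒ 15;  out=∅∪out(15)=∅
  fail(9) 'dcbdeb': from fail(8)=15 chase 'b': 15→0 ⇒ 10;  out={1}∪out(10)={1}

Text stream:
pos 0 'd': at 4
pos 1 'a': at 13
pos 2 'c': at 14  emit P4@[0:2]
pos 3 'd': at 4 (fail-walked)
pos 4 'c': at 5
pos 5 'b': at 6
pos 6 'd': at 7
pos 7 'e': at 8
pos 8 'b': at 9  emit P1@[3:8]
pos 9 'e': at 11 (fail-walked)
pos 10 'e': at 15 (fail-walked)
pos 11 'd': at 16  emit P5@[10:11]
pos 12 'd': at 4 (fail-walked)
pos 13 'a': at 13
pos 14 'a': at 2 (fail-walked)  emit P2@[13:14]
pos 15 'd': at 3  emit P0@[13:15]
pos 16 'c': at 5 (fail-walked)
pos 17 'b': at 6
pos 18 'd': at 7
pos 19 'e': at 8
pos 20 'b': at 9  emit P1@[15:20]
pos 21 'd': at 4 (fail-walked)
pos 22 'a': at 13
pos 23 'a': at 2 (fail-walked)  emit P2@[22:23]
pos 24 'b': at 10 (fail-walked)
pos 25 'b': at 10 (fail-walked)
pos 26 'd': at 4 (fail-walked)
pos 27 'a': at 13
pos 28 'a': at 2 (fail-walked)  emit P2@[27:28]
pos 29 'e': at 15 (fail-walked)
pos 30 'd': at 16  emit P5@[29:30]
pos 31 'c': at 5 (fail-walked)
pos 32 'b': at 6
pos 33 'd': at 7
pos 34 'e': at 8
pos 35 'b': at 9  emit P1@[30:35]
pos 36 'b': at 10 (fail-walked)
pos 37 'd': at 4 (fail-walked)
pos 38 'b': at 10 (fail-walked)
pos 39 'd': at 4 (fail-walked)
pos 40 'a': at 13
pos 41 'c': at 14  emit P4@[39:41]
pos 42 'd': at 4 (fail-walked)
pos 43 'e': at 15 (fail-walked)
pos 44 'c': at 0 (fail-walked)
pos 45 'e': at 15
pos 46 'a': at 1 (fail-walked)
pos 47 'a': at 2  emit P2@[46:47]
pos 48 'd': at 3  emit P0@[46:48]
pos 49 'a': at 13 (fail-walked)
pos 50 'a': at 2 (fail-walked)  emit P2@[49:50]
pos 51 'e': at 15 (fail-walked)
pos 52 'd': at 16  emit P5@[51:52]
pos 53 'd': at 4 (fail-walked)
pos 54 'a': at 13
pos 55 'c': at 14  emit P4@[53:55]
pos 56 'd': at 4 (fail-walked)
pos 57 'a': at 13
pos 58 'c': at 14  emit P4@[56:58]
pos 59 'a': at 1 (fail-walked)
pos 60 'a': at 2  emit P2@[59:60]
pos 61 'd': at 3  emit P0@[59:61]
pos 62 'e': at 15 (fail-walked)
pos 63 'e': at 15 (fail-walked)
pos 64 'd': at 16  emit P5@[63:64]
pos 65 'd': at 4 (fail-walked)
pos 66 'b': at 10 (fail-walked)
pos 67 'a': at 1 (fail-walked)
pos 68 'a': at 2  emit P2@[67:68]
pos 69 'd': at 3  emit P0@[67:69]
pos 70 'd': at 4 (fail-walked)
pos 71 'a': at 13
pos 72 'a': at 2 (fail-walked)  emit P2@[71:72]
pos 73 'd': at 3  emit P0@[71:73]
pos 74 'a': at 13 (fail-walked)
pos 75 'a': at 2 (fail-walked)  emit P2@[74:75]
pos 76 'd': at 3  emit P0@[74:76]
pos 77 'c': at 5 (fail-walked)
pos 78 'b': at 6
pos 79 'd': at 7

Matches: [[2,4],[8,1],[11,5],[14,2],[15,0],[20,1],[23,2],[28,2],[30,5],[35,1],[41,4],[47,2],[48,0],[50,2],[52,5],[55,4],[58,4],[60,2],[61,0],[64,5],[68,2],[69,0],[72,2],[73,0],[75,2],[76,0]]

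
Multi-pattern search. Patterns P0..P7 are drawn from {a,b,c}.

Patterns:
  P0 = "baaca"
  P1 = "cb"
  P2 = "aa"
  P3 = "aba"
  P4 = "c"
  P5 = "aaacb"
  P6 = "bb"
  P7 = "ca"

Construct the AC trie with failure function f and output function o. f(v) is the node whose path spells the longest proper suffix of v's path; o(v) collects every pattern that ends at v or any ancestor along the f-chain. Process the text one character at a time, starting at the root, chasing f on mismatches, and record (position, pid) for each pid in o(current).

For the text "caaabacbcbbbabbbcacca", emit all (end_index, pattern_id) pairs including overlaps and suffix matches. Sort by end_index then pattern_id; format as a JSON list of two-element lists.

Build automaton:
Trie (insert patterns):
  n0 'ε': a→8 b→1 c→6
  n1 'b': a→2 b→15
  n2 'ba': a→3
  n3 'baa': c→4
  n4 'baac': a→5
  n5 'baaca': ·  [P0 ends]
  n6 'c': a→16 b→7  [P4 ends]
  n7 'cb': ·  [P1 ends]
  n8 'a': a→9 b→10
  n9 'aa': a→12  [P2 ends]
  n10 'ab': a→11
  n11 'aba': ·  [P3 ends]
  n12 'aaa': c→13
  n13 'aaac': b→14
  n14 'aaacb': ·  [P5 ends]
  n15 'bb': ·  [P6 ends]
  n16 'ca': ·  [P7 ends]

Failure links (BFS by depth):
  n1('b'): parent n0 fail=0; on 'b' 0 → fail=0;  out ∅∪∅=∅
  n6('c'): parent n0 fail=0; on 'c' 0 → fail=0;  out {4}∪∅={4}
  n8('a'): parent n0 fail=0; on 'a' 0 → fail=0;  out ∅∪∅=∅
  n2('ba'): parent n1 fail=0; on 'a' 0 → fail=8;  out ∅∪∅=∅
  n7('cb'): parent n6 fail=0; on 'b' 0 → fail=1;  out {1}∪∅={1}
  n9('aa'): parent n8 fail=0; on 'a' 0 → fail=8;  out {2}∪∅={2}
  n10('ab'): parent n8 fail=0; on 'b' 0 → fail=1;  out ∅∪∅=∅
  n15('bb'): parent n1 fail=0; on 'b' 0 → fail=1;  out {6}∪∅={6}
  n16('ca'): parent n6 fail=0; on 'a' 0 → fail=8;  out {7}∪∅={7}
  n3('baa'): parent n2 fail=8; on 'a' 8 → fail=9;  out ∅∪{2}={2}
  n11('aba'): parent n10 fail=1; on 'a' 1 → fail=2;  out {3}∪∅={3}
  n12('aaa'): parent n9 fail=8; on 'a' 8 → fail=9;  out ∅∪{2}={2}
  n4('baac'): parent n3 fail=9; on 'c' 9→8→0 → fail=6;  out ∅∪{4}={4}
  n13('aaac'): parent n12 fail=9; on 'c' 9→8→0 → fail=6;  out ∅∪{4}={4}
  n5('baaca'): parent n4 fail=6; on 'a' 6 → fail=16;  out {0}∪{7}={0,7}
  n14('aaacb'): parent n13 fail=6; on 'b' 6 → fail=7;  out {5}∪{1}={1,5}

Text stream:
[0] read 'c'  n0⇒n6  → match P4@[0:0]
[1] read 'a'  n6⇒n16  → match P7@[0:1]
[2] read 'a'  n16⇒n9 (fail-walked)  → match P2@[1:2]
[3] read 'a'  n9⇒n12  → match P2@[2:3]
[4] read 'b'  n12⇒n10 (fail-walked)
[5] read 'a'  n10⇒n11  → match P3@[3:5]
[6] read 'c'  n11⇒n6 (fail-walked)  → match P4@[6:6]
[7] read 'b'  n6⇒n7  → match P1@[6:7]
[8] read 'c'  n7⇒n6 (fail-walked)  → match P4@[8:8]
[9] read 'b'  n6⇒n7  → match P1@[8:9]
[10] read 'b'  n7⇒n15 (fail-walked)  → match P6@[9:10]
[11] read 'b'  n15⇒n15 (fail-walked)  → match P6@[10:11]
[12] read 'a'  n15⇒n2 (fail-walked)
[13] read 'b'  n2⇒n10 (fail-walked)
[14] read 'b'  n10⇒n15 (fail-walked)  → match P6@[13:14]
[15] read 'b'  n15⇒n15 (fail-walked)  → match P6@[14:15]
[16] read 'c'  n15⇒n6 (fail-walked)  → match P4@[16:16]
[17] read 'a'  n6⇒n16  → match P7@[16:17]
[18] read 'c'  n16⇒n6 (fail-walked)  → match P4@[18:18]
[19] read 'c'  n6⇒n6 (fail-walked)  → match P4@[19:19]
[20] read 'a'  n6⇒n16  → match P7@[19:20]

All matches (sorted): [[0,4],[1,7],[2,2],[3,2],[5,3],[6,4],[7,1],[8,4],[9,1],[10,6],[11,6],[14,6],[15,6],[16,4],[17,7],[18,4],[19,4],[20,7]]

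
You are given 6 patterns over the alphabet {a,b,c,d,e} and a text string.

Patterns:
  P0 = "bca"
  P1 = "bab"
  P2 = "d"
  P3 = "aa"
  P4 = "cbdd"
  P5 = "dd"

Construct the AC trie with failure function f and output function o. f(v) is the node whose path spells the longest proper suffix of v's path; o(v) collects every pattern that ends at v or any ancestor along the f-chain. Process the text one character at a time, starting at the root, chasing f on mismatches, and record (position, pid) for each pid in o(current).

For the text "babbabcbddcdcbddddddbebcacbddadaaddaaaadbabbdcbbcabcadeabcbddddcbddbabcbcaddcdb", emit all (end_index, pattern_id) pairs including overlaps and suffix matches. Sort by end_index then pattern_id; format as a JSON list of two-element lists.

Build:
Trie (insert patterns):
  n0 'ε': a→7 b→1 c→9 d→6
  n1 'b': a→4 c→2
  n2 'bc': a→3
  n3 'bca': ·  [P0 ends]
  n4 'ba': b→5
  n5 'bab': ·  [P1 ends]
  n6 'd': d→13  [P2 ends]
  n7 'a': a→8
  n8 'aa': ·  [P3 ends]
  n9 'c': b→10
  n10 'cb': d→11
  n11 'cbd': d→12
  n12 'cbdd': ·  [P4 ends]
  n13 'dd': ·  [P5 ends]

BFS fail/out derivation:
  n1('b'): parent n0 fail=0; on 'b' 0 → fail=0;  out ∅∪∅=∅
  n6('d'): parent n0 fail=0; on 'd' 0 → fail=0;  out {2}∪∅={2}
  n7('a'): parent n0 fail=0; on 'a' 0 → fail=0;  out ∅∪∅=∅
  n9('c'): parent n0 fail=0; on 'c' 0 → fail=0;  out ∅∪∅=∅
  n2('bc'): parent n1 fail=0; on 'c' 0 → fail=9;  out ∅∪∅=∅
  n4('ba'): parent n1 fail=0; on 'a' 0 → fail=7;  out ∅∪∅=∅
  n8('aa'): parent n7 fail=0; on 'a' 0 → fail=7;  out {3}∪∅={3}
  n10('cb'): parent n9 fail=0; on 'b' 0 → fail=1;  out ∅∪∅=∅
  n13('dd'): parent n6 fail=0; on 'd' 0 → fail=6;  out {5}∪{2}={2,5}
  n3('bca'): parent n2 fail=9; on 'a' 9→0 → fail=7;  out {0}∪∅={0}
  n5('bab'): parent n4 fail=7; on 'b' 7→0 → fail=1;  out {1}∪∅={1}
  n11('cbd'): parent n10 fail=1; on 'd' 1→0 → fail=6;  out ∅∪{2}={2}
  n12('cbdd'): parent n11 fail=6; on 'd' 6 → fail=13;  out {4}∪{2,5}={2,4,5}

Text stream:
pos 0 'b': at 1
pos 1 'a': at 4
pos 2 'b': at 5  → match P1@[0:2]
pos 3 'b': at 1 (fail-walked)
pos 4 'a': at 4
pos 5 'b': at 5  → match P1@[3:5]
pos 6 'c': at 2 (fail-walked)
pos 7 'b': at 10 (fail-walked)
pos 8 'd': at 11  → match P2@[8:8]
pos 9 'd': at 12  → match P2@[9:9],P4@[6:9],P5@[8:9]
pos 10 'c': at 9 (fail-walked)
pos 11 'd': at 6 (fail-walked)  → match P2@[11:11]
pos 12 'c': at 9 (fail-walked)
pos 13 'b': at 10
pos 14 'd': at 11  → match P2@[14:14]
pos 15 'd': at 12  → match P2@[15:15],P4@[12:15],P5@[14:15]
pos 16 'd': at 13 (fail-walked)  → match P2@[16:16],P5@[15:16]
pos 17 'd': at 13 (fail-walked)  → match P2@[17:17],P5@[16:17]
pos 18 'd': at 13 (fail-walked)  → match P2@[18:18],P5@[17:18]
pos 19 'd': at 13 (fail-walked)  → match P2@[19:19],P5@[18:19]
pos 20 'b': at 1 (fail-walked)
pos 21 'e': at 0 (fail-walked)
pos 22 'b': at 1
pos 23 'c': at 2
pos 24 'a': at 3  → match P0@[22:24]
pos 25 'c': at 9 (fail-walked)
pos 26 'b': at 10
pos 27 'd': at 11  → match P2@[27:27]
pos 28 'd': at 12  → match P2@[28:28],P4@[25:28],P5@[27:28]
pos 29 'a': at 7 (fail-walked)
pos 30 'd': at 6 (fail-walked)  → match P2@[30:30]
pos 31 'a': at 7 (fail-walked)
pos 32 'a': at 8  → match P3@[31:32]
pos 33 'd': at 6 (fail-walked)  → match P2@[33:33]
pos 34 'd': at 13  → match P2@[34:34],P5@[33:34]
pos 35 'a': at 7 (fail-walked)
pos 36 'a': at 8  → match P3@[35:36]
pos 37 'a': at 8 (fail-walked)  → match P3@[36:37]
pos 38 'a': at 8 (fail-walked)  → match P3@[37:38]
pos 39 'd': at 6 (fail-walked)  → match P2@[39:39]
pos 40 'b': at 1 (fail-walked)
pos 41 'a': at 4
pos 42 'b': at 5  → match P1@[40:42]
pos 43 'b': at 1 (fail-walked)
pos 44 'd': at 6 (fail-walked)  → match P2@[44:44]
pos 45 'c': at 9 (fail-walked)
pos 46 'b': at 10
pos 47 'b': at 1 (fail-walked)
pos 48 'c': at 2
pos 49 'a': at 3  → match P0@[47:49]
pos 50 'b': at 1 (fail-walked)
pos 51 'c': at 2
pos 52 'a': at 3  → match P0@[50:52]
pos 53 'd': at 6 (fail-walked)  → match P2@[53:53]
pos 54 'e': at 0 (fail-walked)
pos 55 'a': at 7
pos 56 'b': at 1 (fail-walked)
pos 57 'c': at 2
pos 58 'b': at 10 (fail-walked)
pos 59 'd': at 11  → match P2@[59:59]
pos 60 'd': at 12  → match P2@[60:60],P4@[57:60],P5@[59:60]
pos 61 'd': at 13 (fail-walked)  → match P2@[61:61],P5@[60:61]
pos 62 'd': at 13 (fail-walked)  → match P2@[62:62],P5@[61:62]
pos 63 'c': at 9 (fail-walked)
pos 64 'b': at 10
pos 65 'd': at 11  → match P2@[65:65]
pos 66 'd': at 12  → match P2@[66:66],P4@[63:66],P5@[65:66]
pos 67 'b': at 1 (fail-walked)
pos 68 'a': at 4
pos 69 'b': at 5  → match P1@[67:69]
pos 70 'c': at 2 (fail-walked)
pos 71 'b': at 10 (fail-walked)
pos 72 'c': at 2 (fail-walked)
pos 73 'a': at 3  → match P0@[71:73]
pos 74 'd': at 6 (fail-walked)  → match P2@[74:74]
pos 75 'd': at 13  → match P2@[75:75],P5@[74:75]
pos 76 'c': at 9 (fail-walked)
pos 77 'd': at 6 (fail-walked)  → match P2@[77:77]
pos 78 'b': at 1 (fail-walked)

Matches: [[2,1],[5,1],[8,2],[9,2],[9,4],[9,5],[11,2],[14,2],[15,2],[15,4],[15,5],[16,2],[16,5],[17,2],[17,5],[18,2],[18,5],[19,2],[19,5],[24,0],[27,2],[28,2],[28,4],[28,5],[30,2],[32,3],[33,2],[34,2],[34,5],[36,3],[37,3],[38,3],[39,2],[42,1],[44,2],[49,0],[52,0],[53,2],[59,2],[60,2],[60,4],[60,5],[61,2],[61,5],[62,2],[62,5],[65,2],[66,2],[66,4],[66,5],[69,1],[73,0],[74,2],[75,2],[75,5],[77,2]]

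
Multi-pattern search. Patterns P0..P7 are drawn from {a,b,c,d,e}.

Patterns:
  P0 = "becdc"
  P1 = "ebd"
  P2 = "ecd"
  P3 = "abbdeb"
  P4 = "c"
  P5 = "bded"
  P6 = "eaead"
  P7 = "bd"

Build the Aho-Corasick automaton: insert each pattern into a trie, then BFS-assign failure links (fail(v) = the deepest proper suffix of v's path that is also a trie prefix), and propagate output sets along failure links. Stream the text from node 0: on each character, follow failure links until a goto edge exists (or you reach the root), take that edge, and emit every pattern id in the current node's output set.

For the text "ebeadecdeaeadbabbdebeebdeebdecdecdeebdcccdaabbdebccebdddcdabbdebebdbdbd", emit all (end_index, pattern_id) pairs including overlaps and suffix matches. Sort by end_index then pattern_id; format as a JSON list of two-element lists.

Build automaton:
Trie nodes:
  0='ε' goto a→11 b→1 c→17 e→6
  1='b' goto d→18 e→2
  2='be' goto c→3
  3='bec' goto d→4
  4='becd' goto c→5
  5='becdc' goto ·  ←P0
  6='e' goto a→21 b→7 c→9
  7='eb' goto d→8
  8='ebd' goto ·  ←P1
  9='ec' goto d→10
  10='ecd' goto ·  ←P2
  11='a' goto b→12
  12='ab' goto b→13
  13='abb' goto d→14
  14='abbd' goto e→15
  15='abbde' goto b→16
  16='abbdeb' goto ·  ←P3
  17='c' goto ·  ←P4
  18='bd' goto e→19  ←P7
  19='bde' goto d→20
  20='bded' goto ·  ←P5
  21='ea' goto e→22
  22='eae' goto a→23
  23='eaea' goto d→24
  24='eaead' goto ·  ←P6

BFS fail/out derivation:
  n1('b'): parent n0 fail=0; on 'b' 0 → fail=0;  out ∅∪∅=∅
  n6('e'): parent n0 fail=0; on 'e' 0 → fail=0;  out ∅∪∅=∅
  n11('a'): parent n0 fail=0; on 'a' 0 → fail=0;  out ∅∪∅=∅
  n17('c'): parent n0 fail=0; on 'c' 0 → fail=0;  out {4}∪∅={4}
  n2('be'): parent n1 fail=0; on 'e' 0 → fail=6;  out ∅∪∅=∅
  n7('eb'): parent n6 fail=0; on 'b' 0 → fail=1;  out ∅∪∅=∅
  n9('ec'): parent n6 fail=0; on 'c' 0 → fail=17;  out ∅∪{4}={4}
  n12('ab'): parent n11 fail=0; on 'b' 0 → fail=1;  out ∅∪∅=∅
  n18('bd'): parent n1 fail=0; on 'd' 0 → fail=0;  out {7}∪∅={7}
  n21('ea'): parent n6 fail=0; on 'a' 0 → fail=11;  out ∅∪∅=∅
  n3('bec'): parent n2 fail=6; on 'c' 6 → fail=9;  out ∅∪{4}={4}
  n8('ebd'): parent n7 fail=1; on 'd' 1 → fail=18;  out {1}∪{7}={1,7}
  n10('ecd'): parent n9 fail=17; on 'd' 17→0 → fail=0;  out {2}∪∅={2}
  n13('abb'): parent n12 fail=1; on 'b' 1→0 → fail=1;  out ∅∪∅=∅
  n19('bde'): parent n18 fail=0; on 'e' 0 → fail=6;  out ∅∪∅=∅
  n22('eae'): parent n21 fail=11; on 'e' 11→0 → fail=6;  out ∅∪∅=∅
  n4('becd'): parent n3 fail=9; on 'd' 9 → fail=10;  out ∅∪{2}={2}
  n14('abbd'): parent n13 fail=1; on 'd' 1 → fail=18;  out ∅∪{7}={7}
  n20('bded'): parent n19 fail=6; on 'd' 6→0 → fail=0;  out {5}∪∅={5}
  n23('eaea'): parent n22 fail=6; on 'a' 6 → fail=21;  out ∅∪∅=∅
  n5('becdc'): parent n4 fail=10; on 'c' 10→0 → fail=17;  out {0}∪{4}={0,4}
  n15('abbde'): parent n14 fail=18; on 'e' 18 → fail=19;  out ∅∪∅=∅
  n24('eaead'): parent n23 fail=21; on 'd' 21→11→0 → fail=0;  out {6}∪∅={6}
  n16('abbdeb'): parent n15 fail=19; on 'b' 19→6 → fail=7;  out {3}∪∅={3}

Scan:
[0] read 'e'  n0⇒n6
[1] read 'b'  n6⇒n7
[2] read 'e'  n7⇒n2 ·f
[3] read 'a'  n2⇒n21 ·f
[4] read 'd'  n21⇒n0 ·f
[5] read 'e'  n0⇒n6
[6] read 'c'  n6⇒n9  ** P4@[6:6]
[7] read 'd'  n9⇒n10  ** P2@[5:7]
[8] read 'e'  n10⇒n6 ·f
[9] read 'a'  n6⇒n21
[10] read 'e'  n21⇒n22
[11] read 'a'  n22⇒n23
[12] read 'd'  n23⇒n24  ** P6@[8:12]
[13] read 'b'  n24⇒n1 ·f
[14] read 'a'  n1⇒n11 ·f
[15] read 'b'  n11⇒n12
[16] read 'b'  n12⇒n13
[17] read 'd'  n13⇒n14  ** P7@[16:17]
[18] read 'e'  n14⇒n15
[19] read 'b'  n15⇒n16  ** P3@[14:19]
[20] read 'e'  n16⇒n2 ·f
[21] read 'e'  n2⇒n6 ·f
[22] read 'b'  n6⇒n7
[23] read 'd'  n7⇒n8  ** P1@[21:23],P7@[22:23]
[24] read 'e'  n8⇒n19 ·f
[25] read 'e'  n19⇒n6 ·f
[26] read 'b'  n6⇒n7
[27] read 'd'  n7⇒n8  ** P1@[25:27],P7@[26:27]
[28] read 'e'  n8⇒n19 ·f
[29] read 'c'  n19⇒n9 ·f  ** P4@[29:29]
[30] read 'd'  n9⇒n10  ** P2@[28:30]
[31] read 'e'  n10⇒n6 ·f
[32] read 'c'  n6⇒n9  ** P4@[32:32]
[33] read 'd'  n9⇒n10  ** P2@[31:33]
[34] read 'e'  n10⇒n6 ·f
[35] read 'e'  n6⇒n6 ·f
[36] read 'b'  n6⇒n7
[37] read 'd'  n7⇒n8  ** P1@[35:37],P7@[36:37]
[38] read 'c'  n8⇒n17 ·f  ** P4@[38:38]
[39] read 'c'  n17⇒n17 ·f  ** P4@[39:39]
[40] read 'c'  n17⇒n17 ·f  ** P4@[40:40]
[41] read 'd'  n17⇒n0 ·f
[42] read 'a'  n0⇒n11
[43] read 'a'  n11⇒n11 ·f
[44] read 'b'  n11⇒n12
[45] read 'b'  n12⇒n13
[46] read 'd'  n13⇒n14  ** P7@[45:46]
[47] read 'e'  n14⇒n15
[48] read 'b'  n15⇒n16  ** P3@[43:48]
[49] read 'c'  n16⇒n17 ·f  ** P4@[49:49]
[50] read 'c'  n17⇒n17 ·f  ** P4@[50:50]
[51] read 'e'  n17⇒n6 ·f
[52] read 'b'  n6⇒n7
[53] read 'd'  n7⇒n8  ** P1@[51:53],P7@[52:53]
[54] read 'd'  n8⇒n0 ·f
[55] read 'd'  n0⇒n0
[56] read 'c'  n0⇒n17  ** P4@[56:56]
[57] read 'd'  n17⇒n0 ·f
[58] read 'a'  n0⇒n11
[59] read 'b'  n11⇒n12
[60] read 'b'  n12⇒n13
[61] read 'd'  n13⇒n14  ** P7@[60:61]
[62] read 'e'  n14⇒n15
[63] read 'b'  n15⇒n16  ** P3@[58:63]
[64] read 'e'  n16⇒n2 ·f
[65] read 'b'  n2⇒n7 ·f
[66] read 'd'  n7⇒n8  ** P1@[64:66],P7@[65:66]
[67] read 'b'  n8⇒n1 ·f
[68] read 'd'  n1⇒n18  ** P7@[67:68]
[69] read 'b'  n18⇒n1 ·f
[70] read 'd'  n1⇒n18  ** P7@[69:70]

Matches: [[6,4],[7,2],[12,6],[17,7],[19,3],[23,1],[23,7],[27,1],[27,7],[29,4],[30,2],[32,4],[33,2],[37,1],[37,7],[38,4],[39,4],[40,4],[46,7],[48,3],[49,4],[50,4],[53,1],[53,7],[56,4],[61,7],[63,3],[66,1],[66,7],[68,7],[70,7]]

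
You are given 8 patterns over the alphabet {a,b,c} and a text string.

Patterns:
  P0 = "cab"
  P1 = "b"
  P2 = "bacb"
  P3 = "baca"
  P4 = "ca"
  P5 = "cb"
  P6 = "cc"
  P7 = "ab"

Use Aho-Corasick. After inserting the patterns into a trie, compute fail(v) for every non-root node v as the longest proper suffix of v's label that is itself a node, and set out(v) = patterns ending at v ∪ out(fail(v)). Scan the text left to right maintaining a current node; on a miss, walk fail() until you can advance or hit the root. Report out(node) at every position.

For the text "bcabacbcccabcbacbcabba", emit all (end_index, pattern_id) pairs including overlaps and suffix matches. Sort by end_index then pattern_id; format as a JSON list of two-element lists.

Construct AC machine:
Trie nodes:
  0='ε' goto a→11 b→4 c→1
  1='c' goto a→2 b→9 c→10
  2='ca' goto b→3  ←P4
  3='cab' goto ·  ←P0
  4='b' goto a→5  ←P1
  5='ba' goto c→6
  6='bac' goto a→8 b→7
  7='bacb' goto ·  ←P2
  8='baca' goto ·  ←P3
  9='cb' goto ·  ←P5
  10='cc' goto ·  ←P6
  11='a' goto b→12
  12='ab' goto ·  ←P7

BFS fail/out derivation:
  fail(1) 'c': from fail(0)=0 chase 'c': 0 ⇒ 0;  out=∅∪out(0)=∅
  fail(4) 'b': from fail(0)=0 chase 'b': 0 ⇒ 0;  out={1}∪out(0)={1}
  fail(11) 'a': from fail(0)=0 chase 'a': 0 ⇒ 0;  out=∅∪out(0)=∅
  fail(2) 'ca': from fail(1)=0 chase 'a': 0 ⇒ 11;  out={4}∪out(11)={4}
  fail(5) 'ba': from fail(4)=0 chase 'a': 0 ⇒ 11;  out=∅∪out(11)=∅
  fail(9) 'cb': from fail(1)=0 chase 'b': 0 ⇒ 4;  out={5}∪out(4)={1,5}
  fail(10) 'cc': from fail(1)=0 chase 'c': 0 ⇒ 1;  out={6}∪out(1)={6}
  fail(12) 'ab': from fail(11)=0 chase 'b': 0 ⇒ 4;  out={7}∪out(4)={1,7}
  fail(3) 'cab': from fail(2)=11 chase 'b': 11 ⇒ 12;  out={0}∪out(12)={0,1,7}
  fail(6) 'bac': from fail(5)=11 chase 'c': 11→0 ⇒ 1;  out=∅∪out(1)=∅
  fail(7) 'bacb': from fail(6)=1 chase 'b': 1 ⇒ 9;  out={2}∪out(9)={1,2,5}
  fail(8) 'baca': from fail(6)=1 chase 'a': 1 ⇒ 2;  out={3}∪out(2)={3,4}

Text stream:
[0] read 'b'  n0⇒n4  → match P1@[0:0]
[1] read 'c'  n4⇒n1 (fail-walked)
[2] read 'a'  n1⇒n2  → match P4@[1:2]
[3] read 'b'  n2⇒n3  → match P0@[1:3],P1@[3:3],P7@[2:3]
[4] read 'a'  n3⇒n5 (fail-walked)
[5] read 'c'  n5⇒n6
[6] read 'b'  n6⇒n7  → match P1@[6:6],P2@[3:6],P5@[5:6]
[7] read 'c'  n7⇒n1 (fail-walked)
[8] read 'c'  n1⇒n10  → match P6@[7:8]
[9] read 'c'  n10⇒n10 (fail-walked)  → match P6@[8:9]
[10] read 'a'  n10⇒n2 (fail-walked)  → match P4@[9:10]
[11] read 'b'  n2⇒n3  → match P0@[9:11],P1@[11:11],P7@[10:11]
[12] read 'c'  n3⇒n1 (fail-walked)
[13] read 'b'  n1⇒n9  → match P1@[13:13],P5@[12:13]
[14] read 'a'  n9⇒n5 (fail-walked)
[15] read 'c'  n5⇒n6
[16] read 'b'  n6⇒n7  → match P1@[16:16],P2@[13:16],P5@[15:16]
[17] read 'c'  n7⇒n1 (fail-walked)
[18] read 'a'  n1⇒n2  → match P4@[17:18]
[19] read 'b'  n2⇒n3  → match P0@[17:19],P1@[19:19],P7@[18:19]
[20] read 'b'  n3⇒n4 (fail-walked)  → match P1@[20:20]
[21] read 'a'  n4⇒n5

All matches (sorted): [[0,1],[2,4],[3,0],[3,1],[3,7],[6,1],[6,2],[6,5],[8,6],[9,6],[10,4],[11,0],[11,1],[11,7],[13,1],[13,5],[16,1],[16,2],[16,5],[18,4],[19,0],[19,1],[19,7],[20,1]]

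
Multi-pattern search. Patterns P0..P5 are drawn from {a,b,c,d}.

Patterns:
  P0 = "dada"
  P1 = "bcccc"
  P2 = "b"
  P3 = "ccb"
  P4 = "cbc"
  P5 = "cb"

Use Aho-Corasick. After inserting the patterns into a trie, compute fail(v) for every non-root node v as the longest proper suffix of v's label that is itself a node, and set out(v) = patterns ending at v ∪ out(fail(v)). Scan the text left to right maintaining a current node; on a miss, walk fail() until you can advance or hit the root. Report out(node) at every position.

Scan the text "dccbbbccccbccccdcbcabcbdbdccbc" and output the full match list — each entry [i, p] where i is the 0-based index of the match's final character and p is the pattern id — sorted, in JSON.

Build automaton:
Trie (insert patterns):
  n0 'ε': b→5 c→10 d→1
  n1 'd': a→2
  n2 'da': d→3
  n3 'dad': a→4
  n4 'dada': ·  ←P0
  n5 'b': c→6  ←P2
  n6 'bc': c→7
  n7 'bcc': c→8
  n8 'bccc': c→9
  n9 'bcccc': ·  ←P1
  n10 'c': b→13 c→11
  n11 'cc': b→12
  n12 'ccb': ·  ←P3
  n13 'cb': c→14  ←P5
  n14 'cbc': ·  ←P4

Failure links (BFS by depth):
  n1('d'): parent n0 fail=0; on 'd' 0 → fail=0;  out ∅∪∅=∅
  n5('b'): parent n0 fail=0; on 'b' 0 → fail=0;  out {2}∪∅={2}
  n10('c'): parent n0 fail=0; on 'c' 0 → fail=0;  out ∅∪∅=∅
  n2('da'): parent n1 fail=0; on 'a' 0 → fail=0;  out ∅∪∅=∅
  n6('bc'): parent n5 fail=0; on 'c' 0 → fail=10;  out ∅∪∅=∅
  n11('cc'): parent n10 fail=0; on 'c' 0 → fail=10;  out ∅∪∅=∅
  n13('cb'): parent n10 fail=0; on 'b' 0 → fail=5;  out {5}∪{2}={2,5}
  n3('dad'): parent n2 fail=0; on 'd' 0 → fail=1;  out ∅∪∅=∅
  n7('bcc'): parent n6 fail=10; on 'c' 10 → fail=11;  out ∅∪∅=∅
  n12('ccb'): parent n11 fail=10; on 'b' 10 → fail=13;  out {3}∪{2,5}={2,3,5}
  n14('cbc'): parent n13 fail=5; on 'c' 5 → fail=6;  out {4}∪∅={4}
  n4('dada'): parent n3 fail=1; on 'a' 1 → fail=2;  out {0}∪∅={0}
  n8('bccc'): parent n7 fail=11; on 'c' 11→10 → fail=11;  out ∅∪∅=∅
  n9('bcccc'): parent n8 fail=11; on 'c' 11→10 → fail=11;  out {1}∪∅={1}

Text stream:
[0] read 'd'  n0⇒n1
[1] read 'c'  n1⇒n10 (fail-walked)
[2] read 'c'  n10⇒n11
[3] read 'b'  n11⇒n12  ** P2@[3:3],P3@[1:3],P5@[2:3]
[4] read 'b'  n12⇒n5 (fail-walked)  ** P2@[4:4]
[5] read 'b'  n5⇒n5 (fail-walked)  ** P2@[5:5]
[6] read 'c'  n5⇒n6
[7] read 'c'  n6⇒n7
[8] read 'c'  n7⇒n8
[9] read 'c'  n8⇒n9  ** P1@[5:9]
[10] read 'b'  n9⇒n12 (fail-walked)  ** P2@[10:10],P3@[8:10],P5@[9:10]
[11] read 'c'  n12⇒n14 (fail-walked)  ** P4@[9:11]
[12] read 'c'  n14⇒n7 (fail-walked)
[13] read 'c'  n7⇒n8
[14] read 'c'  n8⇒n9  ** P1@[10:14]
[15] read 'd'  n9⇒n1 (fail-walked)
[16] read 'c'  n1⇒n10 (fail-walked)
[17] read 'b'  n10⇒n13  ** P2@[17:17],P5@[16:17]
[18] read 'c'  n13⇒n14  ** P4@[16:18]
[19] read 'a'  n14⇒n0 (fail-walked)
[20] read 'b'  n0⇒n5  ** P2@[20:20]
[21] read 'c'  n5⇒n6
[22] read 'b'  n6⇒n13 (fail-walked)  ** P2@[22:22],P5@[21:22]
[23] read 'd'  n13⇒n1 (fail-walked)
[24] read 'b'  n1⇒n5 (fail-walked)  ** P2@[24:24]
[25] read 'd'  n5⇒n1 (fail-walked)
[26] read 'c'  n1⇒n10 (fail-walked)
[27] read 'c'  n10⇒n11
[28] read 'b'  n11⇒n12  ** P2@[28:28],P3@[26:28],P5@[27:28]
[29] read 'c'  n12⇒n14 (fail-walked)  ** P4@[27:29]

Matches: [[3,2],[3,3],[3,5],[4,2],[5,2],[9,1],[10,2],[10,3],[10,5],[11,4],[14,1],[17,2],[17,5],[18,4],[20,2],[22,2],[22,5],[24,2],[28,2],[28,3],[28,5],[29,4]]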